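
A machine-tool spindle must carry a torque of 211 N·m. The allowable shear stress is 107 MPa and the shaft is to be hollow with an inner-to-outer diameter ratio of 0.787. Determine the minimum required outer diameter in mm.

For a hollow shaft with d_i/d_o = 0.787: τ_max = 16T/(π d_o³ (1−k⁴)), so d_o = [16T/(π τ_allow (1−k⁴))]^(1/3) = [16·211.0/(π·1.07×10^8·0.6164)]^(1/3) = 0.02535 m.

25.4 mm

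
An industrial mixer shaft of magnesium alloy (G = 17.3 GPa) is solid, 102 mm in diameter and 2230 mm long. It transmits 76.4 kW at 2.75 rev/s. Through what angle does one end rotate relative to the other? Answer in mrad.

ω = 2π·2.75 = 17.28 rad/s, so T = P/ω = 76.4×10³ / 17.28 = 4422 N·m.
J = πd⁴/32 = π(0.102)⁴/32 = 1.063×10^-5 m⁴.
θ = T·L/(G·J) = 4422 × 2.23 / (17.3×10⁹ × 1.063×10^-5) = 0.05363 rad.

53.6 mrad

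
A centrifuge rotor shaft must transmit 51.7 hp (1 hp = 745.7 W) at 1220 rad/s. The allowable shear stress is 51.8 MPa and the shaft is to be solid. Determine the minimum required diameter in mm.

14.6 mm

ω = 1220 rad/s, so T = P/ω = 51.7×745.7 / 1220 = 31.60 N·m.
For a solid shaft τ_max = 16T/(πd³), so d = (16T/(π τ_allow))^(1/3) = (16·31.60/(π·5.18×10^7))^(1/3) = 0.01459 m.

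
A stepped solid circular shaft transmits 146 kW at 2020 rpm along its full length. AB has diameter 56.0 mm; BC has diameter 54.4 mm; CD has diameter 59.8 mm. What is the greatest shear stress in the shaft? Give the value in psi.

3170 psi

ω = 2π·2020/60 = 211.5 rad/s, so T = P/ω = 146×10³ / 211.5 = 690.2 N·m.
Under the same torque, τ_max = 16T/(πd³) is largest where d is smallest — segment BC (d = 54.4 mm).
τ_max = 16·690.2/(π·(0.0544)³) = 2.183×10^7 Pa.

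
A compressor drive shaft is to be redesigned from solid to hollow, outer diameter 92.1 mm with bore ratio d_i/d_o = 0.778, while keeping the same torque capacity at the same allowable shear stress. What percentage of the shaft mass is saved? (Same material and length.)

46.5 %

Equal τ_max and T ⇒ the solid shaft needs d_s³ = d_o³(1−k⁴), so d_s = 92.1·(1−0.778⁴)^(1/3) = 79.11 mm.
Area ratio A_h/A_s = d_o²(1−k²)/d_s² = (1−k²)/(1−k⁴)^(2/3) = 0.5350.
Mass saving = 1 − 0.5350 = 46.5 %.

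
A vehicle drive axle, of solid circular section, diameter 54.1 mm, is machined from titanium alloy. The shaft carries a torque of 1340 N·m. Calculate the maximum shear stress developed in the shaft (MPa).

J = πd⁴/32 = π(0.0541)⁴/32 = 8.410×10^-7 m⁴.
τ_max = T·r/J = 1340 × 0.0271 / 8.410×10^-7 = 4.310×10^7 Pa.

43.1 MPa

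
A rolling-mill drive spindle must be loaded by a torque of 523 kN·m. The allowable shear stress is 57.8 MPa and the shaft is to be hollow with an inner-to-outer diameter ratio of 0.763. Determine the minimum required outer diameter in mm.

412 mm

For a hollow shaft with d_i/d_o = 0.763: τ_max = 16T/(π d_o³ (1−k⁴)), so d_o = [16T/(π τ_allow (1−k⁴))]^(1/3) = [16·523000/(π·5.78×10^7·0.6611)]^(1/3) = 0.4116 m.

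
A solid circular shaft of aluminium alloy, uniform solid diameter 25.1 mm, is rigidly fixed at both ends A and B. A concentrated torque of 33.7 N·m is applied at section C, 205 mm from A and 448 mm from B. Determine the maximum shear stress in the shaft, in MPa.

With uniform GJ and both ends fixed, compatibility θ_AC = θ_CB gives T_A·a = T_B·b, together with T_A + T_B = T₀.
T_A = T₀·b/(a+b) = 33.70·448/653.0 = 23.12 N·m; T_B = 10.58 N·m.
τ in each portion: τ_AC = 7.45×10^6 Pa, τ_CB = 3.41×10^6 Pa; maximum is in AC.
τ_max = T_AC·r/J = 23.12·0.0126/3.90×10^-8 = 7.446×10^6 Pa.

7.45 MPa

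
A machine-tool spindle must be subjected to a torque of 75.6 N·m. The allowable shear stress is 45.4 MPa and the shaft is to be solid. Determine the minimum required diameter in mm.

For a solid shaft τ_max = 16T/(πd³), so d = (16T/(π τ_allow))^(1/3) = (16·75.60/(π·4.54×10^7))^(1/3) = 0.02039 m.

20.4 mm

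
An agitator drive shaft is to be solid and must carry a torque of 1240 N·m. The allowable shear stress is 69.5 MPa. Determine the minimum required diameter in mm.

For a solid shaft τ_max = 16T/(πd³), so d = (16T/(π τ_allow))^(1/3) = (16·1240/(π·6.95×10^7))^(1/3) = 0.04496 m.

45.0 mm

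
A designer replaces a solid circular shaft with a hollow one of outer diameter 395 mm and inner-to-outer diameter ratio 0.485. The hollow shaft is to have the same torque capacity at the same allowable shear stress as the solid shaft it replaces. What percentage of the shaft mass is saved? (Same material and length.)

20.6 %

Equal τ_max and T ⇒ the solid shaft needs d_s³ = d_o³(1−k⁴), so d_s = 395·(1−0.485⁴)^(1/3) = 387.6 mm.
Area ratio A_h/A_s = d_o²(1−k²)/d_s² = (1−k²)/(1−k⁴)^(2/3) = 0.7944.
Mass saving = 1 − 0.7944 = 20.6 %.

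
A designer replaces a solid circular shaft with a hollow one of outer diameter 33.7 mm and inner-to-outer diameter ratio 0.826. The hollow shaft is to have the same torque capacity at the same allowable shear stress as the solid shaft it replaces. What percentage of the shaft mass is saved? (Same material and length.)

51.8 %

Equal τ_max and T ⇒ the solid shaft needs d_s³ = d_o³(1−k⁴), so d_s = 33.7·(1−0.826⁴)^(1/3) = 27.35 mm.
Area ratio A_h/A_s = d_o²(1−k²)/d_s² = (1−k²)/(1−k⁴)^(2/3) = 0.4824.
Mass saving = 1 − 0.4824 = 51.8 %.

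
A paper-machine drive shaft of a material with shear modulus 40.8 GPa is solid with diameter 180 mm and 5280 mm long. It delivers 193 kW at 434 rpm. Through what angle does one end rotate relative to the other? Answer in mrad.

ω = 2π·434/60 = 45.45 rad/s, so T = P/ω = 193×10³ / 45.45 = 4247 N·m.
J = πd⁴/32 = π(0.180)⁴/32 = 1.031×10^-4 m⁴.
θ = T·L/(G·J) = 4247 × 5.28 / (40.8×10⁹ × 1.031×10^-4) = 5.332×10^-3 rad.

5.33 mrad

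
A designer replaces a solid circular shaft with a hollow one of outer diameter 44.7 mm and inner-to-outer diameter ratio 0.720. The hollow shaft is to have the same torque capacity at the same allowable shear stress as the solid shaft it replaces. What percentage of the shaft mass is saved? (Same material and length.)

40.7 %

Equal τ_max and T ⇒ the solid shaft needs d_s³ = d_o³(1−k⁴), so d_s = 44.7·(1−0.720⁴)^(1/3) = 40.27 mm.
Area ratio A_h/A_s = d_o²(1−k²)/d_s² = (1−k²)/(1−k⁴)^(2/3) = 0.5933.
Mass saving = 1 − 0.5933 = 40.7 %.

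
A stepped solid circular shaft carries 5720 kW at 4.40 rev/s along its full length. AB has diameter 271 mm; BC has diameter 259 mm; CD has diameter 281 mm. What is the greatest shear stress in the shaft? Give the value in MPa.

60.7 MPa

ω = 2π·4.40 = 27.65 rad/s, so T = P/ω = 5720×10³ / 27.65 = 206900 N·m.
Under the same torque, τ_max = 16T/(πd³) is largest where d is smallest — segment BC (d = 259 mm).
τ_max = 16·206900/(π·(0.259)³) = 6.065×10^7 Pa.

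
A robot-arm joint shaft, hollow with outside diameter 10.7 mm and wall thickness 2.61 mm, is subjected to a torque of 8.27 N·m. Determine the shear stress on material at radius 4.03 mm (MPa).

J = π(d_o⁴ − d_i⁴)/32 = π(0.0107⁴ − 0.00548⁴)/32 = 1.198×10^-9 m⁴.
Shear stress varies linearly with radius: τ = T·r/J = 8.270 × 0.00403 / 1.198×10^-9 = 2.781×10^7 Pa.

27.8 MPa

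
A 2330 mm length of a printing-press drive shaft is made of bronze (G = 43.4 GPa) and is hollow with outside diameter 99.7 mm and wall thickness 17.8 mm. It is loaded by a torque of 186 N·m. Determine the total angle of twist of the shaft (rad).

J = π(d_o⁴ − d_i⁴)/32 = π(0.0997⁴ − 0.0641⁴)/32 = 8.043×10^-6 m⁴.
θ = T·L/(G·J) = 186.0 × 2.33 / (43.4×10⁹ × 8.043×10^-6) = 1.242×10^-3 rad.

0.00124 rad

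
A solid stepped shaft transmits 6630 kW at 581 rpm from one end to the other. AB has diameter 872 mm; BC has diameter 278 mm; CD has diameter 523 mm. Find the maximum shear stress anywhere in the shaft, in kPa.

ω = 2π·581/60 = 60.84 rad/s, so T = P/ω = 6630×10³ / 60.84 = 109000 N·m.
Under the same torque, τ_max = 16T/(πd³) is largest where d is smallest — segment BC (d = 278 mm).
τ_max = 16·109000/(π·(0.278)³) = 2.583×10^7 Pa.

25800 kPa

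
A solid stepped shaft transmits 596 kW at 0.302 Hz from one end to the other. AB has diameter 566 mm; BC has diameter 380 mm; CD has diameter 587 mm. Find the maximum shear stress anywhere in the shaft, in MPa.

29.2 MPa

ω = 2π·0.302 = 1.898 rad/s, so T = P/ω = 596×10³ / 1.898 = 314100 N·m.
Under the same torque, τ_max = 16T/(πd³) is largest where d is smallest — segment BC (d = 380 mm).
τ_max = 16·314100/(π·(0.380)³) = 2.915×10^7 Pa.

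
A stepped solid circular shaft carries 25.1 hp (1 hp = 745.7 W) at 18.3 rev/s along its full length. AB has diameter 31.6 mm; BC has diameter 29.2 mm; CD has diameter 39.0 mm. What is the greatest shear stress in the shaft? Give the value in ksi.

4.83 ksi

ω = 2π·18.3 = 115.0 rad/s, so T = P/ω = 25.1×745.7 / 115.0 = 162.8 N·m.
Under the same torque, τ_max = 16T/(πd³) is largest where d is smallest — segment BC (d = 29.2 mm).
τ_max = 16·162.8/(π·(0.0292)³) = 3.330×10^7 Pa.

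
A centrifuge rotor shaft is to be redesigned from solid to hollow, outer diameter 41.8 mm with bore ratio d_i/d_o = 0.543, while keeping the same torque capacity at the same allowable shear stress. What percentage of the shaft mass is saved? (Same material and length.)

25.1 %

Equal τ_max and T ⇒ the solid shaft needs d_s³ = d_o³(1−k⁴), so d_s = 41.8·(1−0.543⁴)^(1/3) = 40.55 mm.
Area ratio A_h/A_s = d_o²(1−k²)/d_s² = (1−k²)/(1−k⁴)^(2/3) = 0.7492.
Mass saving = 1 − 0.7492 = 25.1 %.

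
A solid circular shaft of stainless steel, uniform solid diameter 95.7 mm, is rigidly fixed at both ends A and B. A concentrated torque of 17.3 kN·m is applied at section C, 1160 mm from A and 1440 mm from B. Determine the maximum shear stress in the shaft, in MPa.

With uniform GJ and both ends fixed, compatibility θ_AC = θ_CB gives T_A·a = T_B·b, together with T_A + T_B = T₀.
T_A = T₀·b/(a+b) = 17300·1440/2600 = 9582 N·m; T_B = 7718 N·m.
τ in each portion: τ_AC = 5.57×10^7 Pa, τ_CB = 4.49×10^7 Pa; maximum is in AC.
τ_max = T_AC·r/J = 9582·0.0479/8.23×10^-6 = 5.568×10^7 Pa.

55.7 MPa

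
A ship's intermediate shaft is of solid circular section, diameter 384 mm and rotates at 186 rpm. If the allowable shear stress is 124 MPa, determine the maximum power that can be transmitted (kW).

26900 kW

J = πd⁴/32 = π(0.384)⁴/32 = 2.135×10^-3 m⁴.
T_max = τ_allow·J/r = 1.24×10^8 × 2.135×10^-3 / 0.192 = 1.379e6 N·m.
ω = 2π·186/60 = 19.48 rad/s, so P_max = T_max·ω = 2.685×10^7 W.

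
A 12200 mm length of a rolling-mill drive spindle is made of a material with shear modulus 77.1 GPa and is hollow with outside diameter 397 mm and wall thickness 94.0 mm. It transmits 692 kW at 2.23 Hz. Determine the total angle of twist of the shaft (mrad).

3.47 mrad

ω = 2π·2.23 = 14.01 rad/s, so T = P/ω = 692×10³ / 14.01 = 49390 N·m.
J = π(d_o⁴ − d_i⁴)/32 = π(0.397⁴ − 0.209⁴)/32 = 2.251×10^-3 m⁴.
θ = T·L/(G·J) = 49390 × 12.2 / (77.1×10⁹ × 2.251×10^-3) = 3.471×10^-3 rad.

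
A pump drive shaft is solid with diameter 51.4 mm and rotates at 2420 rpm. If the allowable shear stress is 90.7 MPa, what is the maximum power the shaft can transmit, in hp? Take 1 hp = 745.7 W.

822 hp

J = πd⁴/32 = π(0.0514)⁴/32 = 6.853×10^-7 m⁴.
T_max = τ_allow·J/r = 9.07×10^7 × 6.853×10^-7 / 0.0257 = 2418 N·m.
ω = 2π·2420/60 = 253.4 rad/s, so P_max = T_max·ω = 6.129×10^5 W.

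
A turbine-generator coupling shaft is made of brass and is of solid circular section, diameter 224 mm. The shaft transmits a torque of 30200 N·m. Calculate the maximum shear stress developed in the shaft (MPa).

13.7 MPa

J = πd⁴/32 = π(0.224)⁴/32 = 2.472×10^-4 m⁴.
τ_max = T·r/J = 30200 × 0.112 / 2.472×10^-4 = 1.368×10^7 Pa.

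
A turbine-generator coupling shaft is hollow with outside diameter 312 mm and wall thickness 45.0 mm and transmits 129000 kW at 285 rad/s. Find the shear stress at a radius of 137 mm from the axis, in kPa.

89600 kPa

ω = 285 rad/s, so T = P/ω = 129000×10³ / 285.0 = 452600 N·m.
J = π(d_o⁴ − d_i⁴)/32 = π(0.312⁴ − 0.222⁴)/32 = 6.918×10^-4 m⁴.
Shear stress varies linearly with radius: τ = T·r/J = 452600 × 0.137 / 6.918×10^-4 = 8.963×10^7 Pa.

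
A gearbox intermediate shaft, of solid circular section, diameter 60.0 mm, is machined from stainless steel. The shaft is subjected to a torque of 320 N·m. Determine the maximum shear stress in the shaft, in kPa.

7550 kPa

J = πd⁴/32 = π(0.0600)⁴/32 = 1.272×10^-6 m⁴.
τ_max = T·r/J = 320.0 × 0.0300 / 1.272×10^-6 = 7.545×10^6 Pa.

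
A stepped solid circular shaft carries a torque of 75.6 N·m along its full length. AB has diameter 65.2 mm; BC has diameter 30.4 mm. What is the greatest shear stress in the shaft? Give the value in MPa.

13.7 MPa

Under the same torque, τ_max = 16T/(πd³) is largest where d is smallest — segment BC (d = 30.4 mm).
τ_max = 16·75.60/(π·(0.0304)³) = 1.370×10^7 Pa.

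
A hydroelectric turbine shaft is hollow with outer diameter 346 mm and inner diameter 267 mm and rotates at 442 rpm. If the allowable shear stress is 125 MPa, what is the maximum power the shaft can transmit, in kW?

30400 kW

J = π(d_o⁴ − d_i⁴)/32 = π(0.346⁴ − 0.267⁴)/32 = 9.081×10^-4 m⁴.
T_max = τ_allow·J/r = 1.25×10^8 × 9.081×10^-4 / 0.173 = 656100 N·m.
ω = 2π·442/60 = 46.29 rad/s, so P_max = T_max·ω = 3.037×10^7 W.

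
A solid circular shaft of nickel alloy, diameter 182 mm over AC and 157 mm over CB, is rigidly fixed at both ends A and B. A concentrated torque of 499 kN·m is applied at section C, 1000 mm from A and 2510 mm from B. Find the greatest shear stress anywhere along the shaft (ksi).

Compatibility: T_A·a/J_AC = T_B·b/J_CB with T_A + T_B = T₀.
J_AC = 1.08×10^-4 m⁴, J_CB = 5.96×10^-5 m⁴, so T_A = T₀·(J_AC/a)/((J_AC/a)+(J_CB/b)) = 408800 N·m, T_B = 90190 N·m.
τ in each portion: τ_AC = 3.45×10^8 Pa, τ_CB = 1.19×10^8 Pa; maximum is in AC.
τ_max = T_AC·r/J = 408800·0.0910/1.08×10^-4 = 3.454×10^8 Pa.

50.1 ksi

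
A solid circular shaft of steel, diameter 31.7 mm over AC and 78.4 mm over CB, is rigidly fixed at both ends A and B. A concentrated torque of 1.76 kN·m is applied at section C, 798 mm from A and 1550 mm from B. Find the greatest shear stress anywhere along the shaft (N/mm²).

Compatibility: T_A·a/J_AC = T_B·b/J_CB with T_A + T_B = T₀.
J_AC = 9.91×10^-8 m⁴, J_CB = 3.71×10^-6 m⁴, so T_A = T₀·(J_AC/a)/((J_AC/a)+(J_CB/b)) = 86.86 N·m, T_B = 1673 N·m.
τ in each portion: τ_AC = 1.39×10^7 Pa, τ_CB = 1.77×10^7 Pa; maximum is in CB.
τ_max = T_CB·r/J = 1673·0.0392/3.71×10^-6 = 1.768×10^7 Pa.

17.7 N/mm²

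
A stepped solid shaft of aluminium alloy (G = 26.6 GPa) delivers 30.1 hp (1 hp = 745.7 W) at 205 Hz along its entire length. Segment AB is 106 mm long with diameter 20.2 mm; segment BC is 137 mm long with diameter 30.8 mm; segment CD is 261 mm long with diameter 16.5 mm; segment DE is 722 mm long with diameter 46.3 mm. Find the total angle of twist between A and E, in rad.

ω = 2π·205 = 1288 rad/s, so T = P/ω = 30.1×745.7 / 1288 = 17.43 N·m.
J_AB = π(0.0202)⁴/32 = 1.63×10^-8 m⁴; J_BC = π(0.0308)⁴/32 = 8.83×10^-8 m⁴; J_CD = π(0.0165)⁴/32 = 7.28×10^-9 m⁴; J_DE = π(0.0463)⁴/32 = 4.51×10^-7 m⁴.
θ = (T/G)·Σ L_i/J_i = (17.43/26.6×10⁹)·(0.106/1.63×10^-8 + 0.137/8.83×10^-8 + 0.261/7.28×10^-9 + 0.722/4.51×10^-7) = 0.02981 rad.

0.0298 rad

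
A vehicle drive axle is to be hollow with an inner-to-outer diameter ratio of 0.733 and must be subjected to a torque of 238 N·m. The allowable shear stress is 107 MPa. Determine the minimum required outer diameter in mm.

25.2 mm

For a hollow shaft with d_i/d_o = 0.733: τ_max = 16T/(π d_o³ (1−k⁴)), so d_o = [16T/(π τ_allow (1−k⁴))]^(1/3) = [16·238.0/(π·1.07×10^8·0.7113)]^(1/3) = 0.02516 m.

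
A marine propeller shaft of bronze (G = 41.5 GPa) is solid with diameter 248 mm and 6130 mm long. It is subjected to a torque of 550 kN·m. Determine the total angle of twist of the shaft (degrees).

J = πd⁴/32 = π(0.248)⁴/32 = 3.714×10^-4 m⁴.
θ = T·L/(G·J) = 550000 × 6.13 / (41.5×10⁹ × 3.714×10^-4) = 0.2188 rad.

12.5°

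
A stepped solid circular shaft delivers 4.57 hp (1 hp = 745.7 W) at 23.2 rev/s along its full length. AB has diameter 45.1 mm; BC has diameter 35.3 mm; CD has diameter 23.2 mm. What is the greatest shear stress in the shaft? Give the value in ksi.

ω = 2π·23.2 = 145.8 rad/s, so T = P/ω = 4.57×745.7 / 145.8 = 23.38 N·m.
Under the same torque, τ_max = 16T/(πd³) is largest where d is smallest — segment CD (d = 23.2 mm).
τ_max = 16·23.38/(π·(0.0232)³) = 9.535×10^6 Pa.

1.38 ksi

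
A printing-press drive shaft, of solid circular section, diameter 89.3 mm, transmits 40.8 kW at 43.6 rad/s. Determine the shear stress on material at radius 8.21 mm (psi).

178 psi

ω = 43.6 rad/s, so T = P/ω = 40.8×10³ / 43.60 = 935.8 N·m.
J = πd⁴/32 = π(0.0893)⁴/32 = 6.243×10^-6 m⁴.
Shear stress varies linearly with radius: τ = T·r/J = 935.8 × 0.00821 / 6.243×10^-6 = 1.231×10^6 Pa.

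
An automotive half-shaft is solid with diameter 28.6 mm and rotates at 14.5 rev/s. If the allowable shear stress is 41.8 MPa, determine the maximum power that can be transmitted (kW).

J = πd⁴/32 = π(0.0286)⁴/32 = 6.568×10^-8 m⁴.
T_max = τ_allow·J/r = 4.18×10^7 × 6.568×10^-8 / 0.0143 = 192.0 N·m.
ω = 2π·14.5 = 91.11 rad/s, so P_max = T_max·ω = 1.749×10^4 W.

17.5 kW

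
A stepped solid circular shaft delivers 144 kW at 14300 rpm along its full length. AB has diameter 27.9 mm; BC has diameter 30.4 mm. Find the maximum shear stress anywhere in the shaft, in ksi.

ω = 2π·14300/60 = 1497 rad/s, so T = P/ω = 144×10³ / 1497 = 96.16 N·m.
Under the same torque, τ_max = 16T/(πd³) is largest where d is smallest — segment AB (d = 27.9 mm).
τ_max = 16·96.16/(π·(0.0279)³) = 2.255×10^7 Pa.

3.27 ksi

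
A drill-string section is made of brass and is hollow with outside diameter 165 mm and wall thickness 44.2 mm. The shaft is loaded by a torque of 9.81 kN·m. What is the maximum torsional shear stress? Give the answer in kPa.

J = π(d_o⁴ − d_i⁴)/32 = π(0.165⁴ − 0.0766⁴)/32 = 6.939×10^-5 m⁴.
τ_max = T·r/J = 9810 × 0.0825 / 6.939×10^-5 = 1.166×10^7 Pa.

11700 kPa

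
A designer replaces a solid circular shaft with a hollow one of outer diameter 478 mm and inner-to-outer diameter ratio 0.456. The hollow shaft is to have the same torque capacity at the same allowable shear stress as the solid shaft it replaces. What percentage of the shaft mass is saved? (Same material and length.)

Equal τ_max and T ⇒ the solid shaft needs d_s³ = d_o³(1−k⁴), so d_s = 478·(1−0.456⁴)^(1/3) = 471.0 mm.
Area ratio A_h/A_s = d_o²(1−k²)/d_s² = (1−k²)/(1−k⁴)^(2/3) = 0.8158.
Mass saving = 1 − 0.8158 = 18.4 %.

18.4 %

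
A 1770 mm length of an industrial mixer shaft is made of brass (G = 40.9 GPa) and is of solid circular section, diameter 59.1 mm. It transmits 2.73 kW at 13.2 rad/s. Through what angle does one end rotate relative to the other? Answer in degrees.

ω = 13.2 rad/s, so T = P/ω = 2.73×10³ / 13.20 = 206.8 N·m.
J = πd⁴/32 = π(0.0591)⁴/32 = 1.198×10^-6 m⁴.
θ = T·L/(G·J) = 206.8 × 1.77 / (40.9×10⁹ × 1.198×10^-6) = 7.473×10^-3 rad.

0.428°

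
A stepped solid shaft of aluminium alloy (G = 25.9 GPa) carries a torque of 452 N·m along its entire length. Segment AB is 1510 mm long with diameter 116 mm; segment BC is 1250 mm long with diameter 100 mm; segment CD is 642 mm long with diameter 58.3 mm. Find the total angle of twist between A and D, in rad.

0.0136 rad

J_AB = π(0.116)⁴/32 = 1.78×10^-5 m⁴; J_BC = π(0.100)⁴/32 = 9.82×10^-6 m⁴; J_CD = π(0.0583)⁴/32 = 1.13×10^-6 m⁴.
θ = (T/G)·Σ L_i/J_i = (452.0/25.9×10⁹)·(1.51/1.78×10^-5 + 1.25/9.82×10^-6 + 0.642/1.13×10^-6) = 0.01358 rad.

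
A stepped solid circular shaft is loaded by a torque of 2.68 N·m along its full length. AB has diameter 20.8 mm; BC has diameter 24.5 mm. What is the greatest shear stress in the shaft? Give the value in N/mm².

Under the same torque, τ_max = 16T/(πd³) is largest where d is smallest — segment AB (d = 20.8 mm).
τ_max = 16·2.680/(π·(0.0208)³) = 1.517×10^6 Pa.

1.52 N/mm²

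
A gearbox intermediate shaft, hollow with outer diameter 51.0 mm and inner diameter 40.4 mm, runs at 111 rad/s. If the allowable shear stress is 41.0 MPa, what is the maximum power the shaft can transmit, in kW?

71.9 kW

J = π(d_o⁴ − d_i⁴)/32 = π(0.0510⁴ − 0.0404⁴)/32 = 4.026×10^-7 m⁴.
T_max = τ_allow·J/r = 4.10×10^7 × 4.026×10^-7 / 0.0255 = 647.4 N·m.
ω = 111 rad/s, so P_max = T_max·ω = 7.186×10^4 W.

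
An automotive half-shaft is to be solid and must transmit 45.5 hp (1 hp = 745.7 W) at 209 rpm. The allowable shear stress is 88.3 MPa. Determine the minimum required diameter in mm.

ω = 2π·209/60 = 21.89 rad/s, so T = P/ω = 45.5×745.7 / 21.89 = 1550 N·m.
For a solid shaft τ_max = 16T/(πd³), so d = (16T/(π τ_allow))^(1/3) = (16·1550/(π·8.83×10^7))^(1/3) = 0.04472 m.

44.7 mm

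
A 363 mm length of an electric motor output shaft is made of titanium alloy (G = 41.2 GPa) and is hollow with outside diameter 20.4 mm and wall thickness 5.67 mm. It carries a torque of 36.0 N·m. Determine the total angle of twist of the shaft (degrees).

1.11°

J = π(d_o⁴ − d_i⁴)/32 = π(0.0204⁴ − 0.00906⁴)/32 = 1.634×10^-8 m⁴.
θ = T·L/(G·J) = 36.00 × 0.363 / (41.2×10⁹ × 1.634×10^-8) = 0.01941 rad.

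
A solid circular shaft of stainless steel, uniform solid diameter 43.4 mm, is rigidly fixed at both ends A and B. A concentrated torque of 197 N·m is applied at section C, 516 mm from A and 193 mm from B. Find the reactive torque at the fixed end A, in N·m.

With uniform GJ and both ends fixed, compatibility θ_AC = θ_CB gives T_A·a = T_B·b, together with T_A + T_B = T₀.
T_A = T₀·b/(a+b) = 197.0·193/709.0 = 53.63 N·m; T_B = 143.4 N·m.

53.6 N·m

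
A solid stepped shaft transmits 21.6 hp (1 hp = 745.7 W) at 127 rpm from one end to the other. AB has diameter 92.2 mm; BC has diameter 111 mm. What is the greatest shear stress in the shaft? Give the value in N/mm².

ω = 2π·127/60 = 13.30 rad/s, so T = P/ω = 21.6×745.7 / 13.30 = 1211 N·m.
Under the same torque, τ_max = 16T/(πd³) is largest where d is smallest — segment AB (d = 92.2 mm).
τ_max = 16·1211/(π·(0.0922)³) = 7.870×10^6 Pa.

7.87 N/mm²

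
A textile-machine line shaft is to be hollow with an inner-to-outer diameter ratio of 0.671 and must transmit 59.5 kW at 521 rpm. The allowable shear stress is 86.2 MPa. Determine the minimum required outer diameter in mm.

ω = 2π·521/60 = 54.56 rad/s, so T = P/ω = 59.5×10³ / 54.56 = 1091 N·m.
For a hollow shaft with d_i/d_o = 0.671: τ_max = 16T/(π d_o³ (1−k⁴)), so d_o = [16T/(π τ_allow (1−k⁴))]^(1/3) = [16·1091/(π·8.62×10^7·0.7973)]^(1/3) = 0.04323 m.

43.2 mm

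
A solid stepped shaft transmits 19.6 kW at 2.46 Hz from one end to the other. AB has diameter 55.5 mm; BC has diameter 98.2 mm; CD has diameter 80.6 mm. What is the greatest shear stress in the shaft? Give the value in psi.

5480 psi

ω = 2π·2.46 = 15.46 rad/s, so T = P/ω = 19.6×10³ / 15.46 = 1268 N·m.
Under the same torque, τ_max = 16T/(πd³) is largest where d is smallest — segment AB (d = 55.5 mm).
τ_max = 16·1268/(π·(0.0555)³) = 3.778×10^7 Pa.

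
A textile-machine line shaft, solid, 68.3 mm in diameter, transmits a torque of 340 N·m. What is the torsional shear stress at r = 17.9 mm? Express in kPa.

2850 kPa

J = πd⁴/32 = π(0.0683)⁴/32 = 2.136×10^-6 m⁴.
Shear stress varies linearly with radius: τ = T·r/J = 340.0 × 0.0179 / 2.136×10^-6 = 2.849×10^6 Pa.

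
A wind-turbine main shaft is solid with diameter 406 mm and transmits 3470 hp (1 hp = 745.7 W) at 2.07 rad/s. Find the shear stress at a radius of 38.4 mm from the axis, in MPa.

ω = 2.07 rad/s, so T = P/ω = 3470×745.7 / 2.070 = 1.250e6 N·m.
J = πd⁴/32 = π(0.406)⁴/32 = 2.667×10^-3 m⁴.
Shear stress varies linearly with radius: τ = T·r/J = 1.250e6 × 0.0384 / 2.667×10^-3 = 1.799×10^7 Pa.

18.0 MPa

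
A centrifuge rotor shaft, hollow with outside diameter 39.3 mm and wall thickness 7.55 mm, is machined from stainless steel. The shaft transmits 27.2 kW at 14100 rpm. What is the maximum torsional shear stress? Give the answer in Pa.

ω = 2π·14100/60 = 1477 rad/s, so T = P/ω = 27.2×10³ / 1477 = 18.42 N·m.
J = π(d_o⁴ − d_i⁴)/32 = π(0.0393⁴ − 0.0242⁴)/32 = 2.005×10^-7 m⁴.
τ_max = T·r/J = 18.42 × 0.0196 / 2.005×10^-7 = 1.805×10^6 Pa.

1.81e6 Pa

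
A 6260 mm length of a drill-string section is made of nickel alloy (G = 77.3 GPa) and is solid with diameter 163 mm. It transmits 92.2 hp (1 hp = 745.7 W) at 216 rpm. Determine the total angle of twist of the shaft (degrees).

0.204°

ω = 2π·216/60 = 22.62 rad/s, so T = P/ω = 92.2×745.7 / 22.62 = 3040 N·m.
J = πd⁴/32 = π(0.163)⁴/32 = 6.930×10^-5 m⁴.
θ = T·L/(G·J) = 3040 × 6.26 / (77.3×10⁹ × 6.930×10^-5) = 3.552×10^-3 rad.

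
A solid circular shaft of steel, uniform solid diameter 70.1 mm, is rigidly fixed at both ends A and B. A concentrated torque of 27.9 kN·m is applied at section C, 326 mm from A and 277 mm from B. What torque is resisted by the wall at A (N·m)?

With uniform GJ and both ends fixed, compatibility θ_AC = θ_CB gives T_A·a = T_B·b, together with T_A + T_B = T₀.
T_A = T₀·b/(a+b) = 27900·277/603.0 = 12820 N·m; T_B = 15080 N·m.

12800 N·m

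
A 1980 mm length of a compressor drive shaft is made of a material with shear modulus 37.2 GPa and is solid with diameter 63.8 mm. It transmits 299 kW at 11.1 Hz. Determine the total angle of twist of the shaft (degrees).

ω = 2π·11.1 = 69.74 rad/s, so T = P/ω = 299×10³ / 69.74 = 4287 N·m.
J = πd⁴/32 = π(0.0638)⁴/32 = 1.627×10^-6 m⁴.
θ = T·L/(G·J) = 4287 × 1.98 / (37.2×10⁹ × 1.627×10^-6) = 0.1403 rad.

8.04°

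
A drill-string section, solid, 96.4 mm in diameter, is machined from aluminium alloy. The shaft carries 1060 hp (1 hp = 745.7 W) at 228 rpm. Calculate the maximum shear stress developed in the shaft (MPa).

188 MPa

ω = 2π·228/60 = 23.88 rad/s, so T = P/ω = 1060×745.7 / 23.88 = 33110 N·m.
J = πd⁴/32 = π(0.0964)⁴/32 = 8.478×10^-6 m⁴.
τ_max = T·r/J = 33110 × 0.0482 / 8.478×10^-6 = 1.882×10^8 Pa.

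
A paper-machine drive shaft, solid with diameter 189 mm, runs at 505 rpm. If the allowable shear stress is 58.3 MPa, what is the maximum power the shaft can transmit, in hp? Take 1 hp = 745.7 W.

5480 hp

J = πd⁴/32 = π(0.189)⁴/32 = 1.253×10^-4 m⁴.
T_max = τ_allow·J/r = 5.83×10^7 × 1.253×10^-4 / 0.0945 = 77280 N·m.
ω = 2π·505/60 = 52.88 rad/s, so P_max = T_max·ω = 4.087×10^6 W.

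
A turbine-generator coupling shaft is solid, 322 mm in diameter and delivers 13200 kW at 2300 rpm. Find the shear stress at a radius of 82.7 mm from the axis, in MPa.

4.29 MPa

ω = 2π·2300/60 = 240.9 rad/s, so T = P/ω = 13200×10³ / 240.9 = 54800 N·m.
J = πd⁴/32 = π(0.322)⁴/32 = 1.055×10^-3 m⁴.
Shear stress varies linearly with radius: τ = T·r/J = 54800 × 0.0827 / 1.055×10^-3 = 4.294×10^6 Pa.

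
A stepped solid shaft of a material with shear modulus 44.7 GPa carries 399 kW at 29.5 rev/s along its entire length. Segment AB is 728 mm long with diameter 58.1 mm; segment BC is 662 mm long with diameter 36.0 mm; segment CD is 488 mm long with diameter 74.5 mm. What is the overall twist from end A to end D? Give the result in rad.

ω = 2π·29.5 = 185.4 rad/s, so T = P/ω = 399×10³ / 185.4 = 2153 N·m.
J_AB = π(0.0581)⁴/32 = 1.12×10^-6 m⁴; J_BC = π(0.0360)⁴/32 = 1.65×10^-7 m⁴; J_CD = π(0.0745)⁴/32 = 3.02×10^-6 m⁴.
θ = (T/G)·Σ L_i/J_i = (2153/44.7×10⁹)·(0.728/1.12×10^-6 + 0.662/1.65×10^-7 + 0.488/3.02×10^-6) = 0.2324 rad.

0.232 rad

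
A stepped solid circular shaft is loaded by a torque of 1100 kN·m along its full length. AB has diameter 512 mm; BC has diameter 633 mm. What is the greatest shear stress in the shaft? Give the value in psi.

Under the same torque, τ_max = 16T/(πd³) is largest where d is smallest — segment AB (d = 512 mm).
τ_max = 16·1.100e6/(π·(0.512)³) = 4.174×10^7 Pa.

6050 psi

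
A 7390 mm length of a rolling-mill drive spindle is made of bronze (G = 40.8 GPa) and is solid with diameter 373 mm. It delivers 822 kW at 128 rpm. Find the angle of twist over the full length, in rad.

ω = 2π·128/60 = 13.40 rad/s, so T = P/ω = 822×10³ / 13.40 = 61320 N·m.
J = πd⁴/32 = π(0.373)⁴/32 = 1.900×10^-3 m⁴.
θ = T·L/(G·J) = 61320 × 7.39 / (40.8×10⁹ × 1.900×10^-3) = 5.845×10^-3 rad.

0.00584 rad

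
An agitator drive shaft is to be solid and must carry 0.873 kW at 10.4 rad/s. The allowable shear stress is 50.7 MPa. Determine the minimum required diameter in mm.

ω = 10.4 rad/s, so T = P/ω = 0.873×10³ / 10.40 = 83.94 N·m.
For a solid shaft τ_max = 16T/(πd³), so d = (16T/(π τ_allow))^(1/3) = (16·83.94/(π·5.07×10^7))^(1/3) = 0.02035 m.

20.4 mm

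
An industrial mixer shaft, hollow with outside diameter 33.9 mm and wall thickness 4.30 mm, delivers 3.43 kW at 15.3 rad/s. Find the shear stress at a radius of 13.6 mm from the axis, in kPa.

ω = 15.3 rad/s, so T = P/ω = 3.43×10³ / 15.30 = 224.2 N·m.
J = π(d_o⁴ − d_i⁴)/32 = π(0.0339⁴ − 0.0253⁴)/32 = 8.943×10^-8 m⁴.
Shear stress varies linearly with radius: τ = T·r/J = 224.2 × 0.0136 / 8.943×10^-8 = 3.409×10^7 Pa.

34100 kPa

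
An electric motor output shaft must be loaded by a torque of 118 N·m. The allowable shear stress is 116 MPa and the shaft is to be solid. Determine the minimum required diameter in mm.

For a solid shaft τ_max = 16T/(πd³), so d = (16T/(π τ_allow))^(1/3) = (16·118.0/(π·1.16×10^8))^(1/3) = 0.01730 m.

17.3 mm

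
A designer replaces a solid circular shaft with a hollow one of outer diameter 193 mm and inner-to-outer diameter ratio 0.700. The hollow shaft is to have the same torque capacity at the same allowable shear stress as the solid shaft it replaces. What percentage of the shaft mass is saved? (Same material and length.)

Equal τ_max and T ⇒ the solid shaft needs d_s³ = d_o³(1−k⁴), so d_s = 193·(1−0.700⁴)^(1/3) = 176.1 mm.
Area ratio A_h/A_s = d_o²(1−k²)/d_s² = (1−k²)/(1−k⁴)^(2/3) = 0.6124.
Mass saving = 1 − 0.6124 = 38.8 %.

38.8 %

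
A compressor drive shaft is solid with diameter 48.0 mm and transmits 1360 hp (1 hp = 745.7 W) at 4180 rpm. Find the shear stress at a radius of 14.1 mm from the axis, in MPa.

ω = 2π·4180/60 = 437.7 rad/s, so T = P/ω = 1360×745.7 / 437.7 = 2317 N·m.
J = πd⁴/32 = π(0.0480)⁴/32 = 5.212×10^-7 m⁴.
Shear stress varies linearly with radius: τ = T·r/J = 2317 × 0.0141 / 5.212×10^-7 = 6.268×10^7 Pa.

62.7 MPa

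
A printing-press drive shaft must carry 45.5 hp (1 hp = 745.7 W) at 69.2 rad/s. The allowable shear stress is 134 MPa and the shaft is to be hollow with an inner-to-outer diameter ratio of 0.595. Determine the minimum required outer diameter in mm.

ω = 69.2 rad/s, so T = P/ω = 45.5×745.7 / 69.20 = 490.3 N·m.
For a hollow shaft with d_i/d_o = 0.595: τ_max = 16T/(π d_o³ (1−k⁴)), so d_o = [16T/(π τ_allow (1−k⁴))]^(1/3) = [16·490.3/(π·1.34×10^8·0.8747)]^(1/3) = 0.02772 m.

27.7 mm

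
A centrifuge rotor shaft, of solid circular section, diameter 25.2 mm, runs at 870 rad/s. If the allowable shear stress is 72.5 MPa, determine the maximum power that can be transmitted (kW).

198 kW

J = πd⁴/32 = π(0.0252)⁴/32 = 3.959×10^-8 m⁴.
T_max = τ_allow·J/r = 7.25×10^7 × 3.959×10^-8 / 0.0126 = 227.8 N·m.
ω = 870 rad/s, so P_max = T_max·ω = 1.982×10^5 W.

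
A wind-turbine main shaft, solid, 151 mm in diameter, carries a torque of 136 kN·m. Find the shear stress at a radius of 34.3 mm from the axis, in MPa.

J = πd⁴/32 = π(0.151)⁴/32 = 5.104×10^-5 m⁴.
Shear stress varies linearly with radius: τ = T·r/J = 136000 × 0.0343 / 5.104×10^-5 = 9.140×10^7 Pa.

91.4 MPa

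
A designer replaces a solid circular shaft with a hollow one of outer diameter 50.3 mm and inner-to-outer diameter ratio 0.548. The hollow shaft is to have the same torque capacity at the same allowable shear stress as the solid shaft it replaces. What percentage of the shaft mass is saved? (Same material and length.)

25.5 %

Equal τ_max and T ⇒ the solid shaft needs d_s³ = d_o³(1−k⁴), so d_s = 50.3·(1−0.548⁴)^(1/3) = 48.74 mm.
Area ratio A_h/A_s = d_o²(1−k²)/d_s² = (1−k²)/(1−k⁴)^(2/3) = 0.7452.
Mass saving = 1 − 0.7452 = 25.5 %.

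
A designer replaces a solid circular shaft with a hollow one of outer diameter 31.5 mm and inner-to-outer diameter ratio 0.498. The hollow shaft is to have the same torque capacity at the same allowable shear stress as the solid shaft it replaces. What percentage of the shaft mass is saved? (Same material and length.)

Equal τ_max and T ⇒ the solid shaft needs d_s³ = d_o³(1−k⁴), so d_s = 31.5·(1−0.498⁴)^(1/3) = 30.84 mm.
Area ratio A_h/A_s = d_o²(1−k²)/d_s² = (1−k²)/(1−k⁴)^(2/3) = 0.7845.
Mass saving = 1 − 0.7845 = 21.5 %.

21.5 %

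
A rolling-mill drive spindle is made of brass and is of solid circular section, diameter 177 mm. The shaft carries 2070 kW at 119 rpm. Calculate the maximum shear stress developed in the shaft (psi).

ω = 2π·119/60 = 12.46 rad/s, so T = P/ω = 2070×10³ / 12.46 = 166100 N·m.
J = πd⁴/32 = π(0.177)⁴/32 = 9.636×10^-5 m⁴.
τ_max = T·r/J = 166100 × 0.0885 / 9.636×10^-5 = 1.526×10^8 Pa.

22100 psi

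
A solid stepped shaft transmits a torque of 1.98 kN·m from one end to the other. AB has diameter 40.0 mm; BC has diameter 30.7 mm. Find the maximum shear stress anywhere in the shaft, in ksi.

Under the same torque, τ_max = 16T/(πd³) is largest where d is smallest — segment BC (d = 30.7 mm).
τ_max = 16·1980/(π·(0.0307)³) = 3.485×10^8 Pa.

50.5 ksi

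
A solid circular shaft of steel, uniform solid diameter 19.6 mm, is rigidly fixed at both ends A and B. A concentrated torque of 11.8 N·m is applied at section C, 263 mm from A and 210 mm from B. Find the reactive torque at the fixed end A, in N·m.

With uniform GJ and both ends fixed, compatibility θ_AC = θ_CB gives T_A·a = T_B·b, together with T_A + T_B = T₀.
T_A = T₀·b/(a+b) = 11.80·210/473.0 = 5.239 N·m; T_B = 6.561 N·m.

5.24 N·m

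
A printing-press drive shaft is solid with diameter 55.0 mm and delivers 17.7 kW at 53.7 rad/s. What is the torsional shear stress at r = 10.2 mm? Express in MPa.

3.74 MPa

ω = 53.7 rad/s, so T = P/ω = 17.7×10³ / 53.70 = 329.6 N·m.
J = πd⁴/32 = π(0.0550)⁴/32 = 8.984×10^-7 m⁴.
Shear stress varies linearly with radius: τ = T·r/J = 329.6 × 0.0102 / 8.984×10^-7 = 3.742×10^6 Pa.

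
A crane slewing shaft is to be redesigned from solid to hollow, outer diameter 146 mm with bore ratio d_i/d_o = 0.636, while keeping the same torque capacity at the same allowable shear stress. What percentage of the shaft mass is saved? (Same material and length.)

Equal τ_max and T ⇒ the solid shaft needs d_s³ = d_o³(1−k⁴), so d_s = 146·(1−0.636⁴)^(1/3) = 137.6 mm.
Area ratio A_h/A_s = d_o²(1−k²)/d_s² = (1−k²)/(1−k⁴)^(2/3) = 0.6708.
Mass saving = 1 − 0.6708 = 32.9 %.

32.9 %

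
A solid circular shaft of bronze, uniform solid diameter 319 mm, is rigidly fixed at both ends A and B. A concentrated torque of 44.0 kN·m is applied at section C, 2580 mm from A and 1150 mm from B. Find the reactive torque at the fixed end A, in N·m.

With uniform GJ and both ends fixed, compatibility θ_AC = θ_CB gives T_A·a = T_B·b, together with T_A + T_B = T₀.
T_A = T₀·b/(a+b) = 44000·1150/3730 = 13570 N·m; T_B = 30430 N·m.

13600 N·m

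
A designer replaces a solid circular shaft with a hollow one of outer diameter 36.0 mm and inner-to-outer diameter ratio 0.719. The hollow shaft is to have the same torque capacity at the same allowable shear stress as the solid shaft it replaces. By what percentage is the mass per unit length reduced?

Equal τ_max and T ⇒ the solid shaft needs d_s³ = d_o³(1−k⁴), so d_s = 36.0·(1−0.719⁴)^(1/3) = 32.46 mm.
Area ratio A_h/A_s = d_o²(1−k²)/d_s² = (1−k²)/(1−k⁴)^(2/3) = 0.5943.
Mass saving = 1 − 0.5943 = 40.6 %.

40.6 %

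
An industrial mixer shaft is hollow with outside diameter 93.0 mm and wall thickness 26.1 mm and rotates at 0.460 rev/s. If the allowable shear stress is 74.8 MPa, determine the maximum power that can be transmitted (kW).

J = π(d_o⁴ − d_i⁴)/32 = π(0.0930⁴ − 0.0408⁴)/32 = 7.072×10^-6 m⁴.
T_max = τ_allow·J/r = 7.48×10^7 × 7.072×10^-6 / 0.0465 = 11380 N·m.
ω = 2π·0.460 = 2.890 rad/s, so P_max = T_max·ω = 3.288×10^4 W.

32.9 kW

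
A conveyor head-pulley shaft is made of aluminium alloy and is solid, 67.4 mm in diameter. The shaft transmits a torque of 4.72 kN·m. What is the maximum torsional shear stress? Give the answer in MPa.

J = πd⁴/32 = π(0.0674)⁴/32 = 2.026×10^-6 m⁴.
τ_max = T·r/J = 4720 × 0.0337 / 2.026×10^-6 = 7.851×10^7 Pa.

78.5 MPa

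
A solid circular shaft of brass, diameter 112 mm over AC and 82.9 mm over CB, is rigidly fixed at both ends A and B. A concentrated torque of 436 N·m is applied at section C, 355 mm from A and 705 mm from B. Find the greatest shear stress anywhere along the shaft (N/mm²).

Compatibility: T_A·a/J_AC = T_B·b/J_CB with T_A + T_B = T₀.
J_AC = 1.54×10^-5 m⁴, J_CB = 4.64×10^-6 m⁴, so T_A = T₀·(J_AC/a)/((J_AC/a)+(J_CB/b)) = 378.8 N·m, T_B = 57.25 N·m.
τ in each portion: τ_AC = 1.37×10^6 Pa, τ_CB = 5.12×10^5 Pa; maximum is in AC.
τ_max = T_AC·r/J = 378.8·0.0560/1.54×10^-5 = 1.373×10^6 Pa.

1.37 N/mm²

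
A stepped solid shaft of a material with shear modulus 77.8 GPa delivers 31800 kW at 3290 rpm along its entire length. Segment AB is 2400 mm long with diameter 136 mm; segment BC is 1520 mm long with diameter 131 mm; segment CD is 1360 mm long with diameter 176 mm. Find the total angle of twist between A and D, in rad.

0.164 rad

ω = 2π·3290/60 = 344.5 rad/s, so T = P/ω = 31800×10³ / 344.5 = 92300 N·m.
J_AB = π(0.136)⁴/32 = 3.36×10^-5 m⁴; J_BC = π(0.131)⁴/32 = 2.89×10^-5 m⁴; J_CD = π(0.176)⁴/32 = 9.42×10^-5 m⁴.
θ = (T/G)·Σ L_i/J_i = (92300/77.8×10⁹)·(2.40/3.36×10^-5 + 1.52/2.89×10^-5 + 1.36/9.42×10^-5) = 0.1643 rad.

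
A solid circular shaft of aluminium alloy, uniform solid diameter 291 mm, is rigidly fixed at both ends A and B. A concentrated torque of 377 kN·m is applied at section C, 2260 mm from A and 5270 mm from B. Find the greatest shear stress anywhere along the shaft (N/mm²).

54.5 N/mm²

With uniform GJ and both ends fixed, compatibility θ_AC = θ_CB gives T_A·a = T_B·b, together with T_A + T_B = T₀.
T_A = T₀·b/(a+b) = 377000·5270/7530 = 263800 N·m; T_B = 113200 N·m.
τ in each portion: τ_AC = 5.45×10^7 Pa, τ_CB = 2.34×10^7 Pa; maximum is in AC.
τ_max = T_AC·r/J = 263800·0.145/7.04×10^-4 = 5.453×10^7 Pa.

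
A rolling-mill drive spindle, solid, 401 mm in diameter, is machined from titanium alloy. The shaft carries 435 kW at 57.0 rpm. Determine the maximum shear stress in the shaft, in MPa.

5.76 MPa

ω = 2π·57.0/60 = 5.969 rad/s, so T = P/ω = 435×10³ / 5.969 = 72880 N·m.
J = πd⁴/32 = π(0.401)⁴/32 = 2.539×10^-3 m⁴.
τ_max = T·r/J = 72880 × 0.201 / 2.539×10^-3 = 5.756×10^6 Pa.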